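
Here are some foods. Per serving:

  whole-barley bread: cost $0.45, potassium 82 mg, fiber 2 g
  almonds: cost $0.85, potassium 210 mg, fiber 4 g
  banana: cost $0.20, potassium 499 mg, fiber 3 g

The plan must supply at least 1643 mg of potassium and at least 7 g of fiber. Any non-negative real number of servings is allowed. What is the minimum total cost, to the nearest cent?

$0.66

Compare the cost at each extreme point of the feasible region.
whole-barley bread only: max(1643/82, 7/2) = 20.04 servings → $9.02.
almonds only: max(1643/210, 7/4) = 7.824 servings → $6.65.
banana only: max(1643/499, 7/3) = 3.293 servings → $0.66.
whole-barley bread + almonds: intersection lies outside the first quadrant.
whole-barley bread + banana with both targets exact would need a negative amount; discard.
almonds + banana: intersection lies outside the first quadrant.
So the least-cost plan costs $0.66.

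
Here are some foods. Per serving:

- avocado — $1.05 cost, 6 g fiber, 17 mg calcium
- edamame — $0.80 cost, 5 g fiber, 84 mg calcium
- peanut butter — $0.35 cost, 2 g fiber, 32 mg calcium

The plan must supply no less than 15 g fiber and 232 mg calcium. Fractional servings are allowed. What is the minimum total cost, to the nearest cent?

$2.40

A basic optimal solution has at most two foods positive. Try each food alone and each pair with both targets met exactly.
avocado only: max(15/6, 232/17) = 13.65 servings → $14.33.
edamame only: max(15/5, 232/84) = 3 servings → $2.40.
peanut butter only: max(15/2, 232/32) = 7.5 servings → $2.62.
avocado + edamame with both tight: 0.2387 servings and 2.714 servings → $2.42.
avocado + peanut butter with both tight: 0.1013 servings and 7.196 servings → $2.62.
edamame + peanut butter with both targets exact would need a negative amount; discard.
Cheapest feasible corner: $2.40.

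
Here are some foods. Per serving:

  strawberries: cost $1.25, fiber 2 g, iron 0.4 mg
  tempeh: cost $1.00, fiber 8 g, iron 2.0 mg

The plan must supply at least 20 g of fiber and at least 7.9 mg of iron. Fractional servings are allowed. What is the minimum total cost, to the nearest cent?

$3.95

Minimising a linear cost over {fiber ≥ 20, iron ≥ 7.9, servings ≥ 0} — the optimum is at a vertex, using one or two foods.
strawberries only: max(20/2, 7.9/0.4) = 19.75 servings → $24.69.
tempeh only: max(20/8, 7.9/2.0) = 3.95 servings → $3.95.
strawberries + tempeh: the both-tight solution has a negative serving — not a feasible corner.
The minimum over all feasible corners is $3.95.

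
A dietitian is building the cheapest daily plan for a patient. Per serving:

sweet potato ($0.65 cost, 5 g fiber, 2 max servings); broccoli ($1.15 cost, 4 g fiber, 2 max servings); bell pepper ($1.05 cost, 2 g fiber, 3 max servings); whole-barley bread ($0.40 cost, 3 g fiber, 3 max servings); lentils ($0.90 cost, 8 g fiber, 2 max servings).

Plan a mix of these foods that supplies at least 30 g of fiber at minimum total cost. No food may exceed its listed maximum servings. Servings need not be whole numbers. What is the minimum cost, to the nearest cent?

Cost per g of fiber: lentils $0.1125, sweet potato $0.1300, whole-barley bread $0.1333, broccoli $0.2875, bell pepper $0.5250.
Take 2 servings of lentils: +16.0 g fiber for $1.80 (total $1.80, still need 14.0 g).
Take 2 servings of sweet potato: +10.0 g fiber for $1.30 (total $3.10, still need 4.0 g).
Take 1.333 servings of whole-barley bread: +4.0 g fiber for $0.53 (total $3.63, still need 0.0 g).
Filling from the cheapest source first is optimal under one linear minimum: $3.63.

$3.63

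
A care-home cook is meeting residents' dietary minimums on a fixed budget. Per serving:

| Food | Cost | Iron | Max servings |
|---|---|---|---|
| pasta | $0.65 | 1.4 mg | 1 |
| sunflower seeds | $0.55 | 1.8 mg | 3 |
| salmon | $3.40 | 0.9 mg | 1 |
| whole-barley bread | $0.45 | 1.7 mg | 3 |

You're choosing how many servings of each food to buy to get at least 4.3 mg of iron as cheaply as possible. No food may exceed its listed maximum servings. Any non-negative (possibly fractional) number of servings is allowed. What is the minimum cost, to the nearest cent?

$1.14

Cost per mg of iron: whole-barley bread $0.2647, sunflower seeds $0.3056, pasta $0.4643, salmon $3.7778.
Take 2.529 servings of whole-barley bread: +4.3 mg iron for $1.14 (total $1.14, still need 0.0 mg).
Filling from the cheapest source first is optimal under one linear minimum: $1.14.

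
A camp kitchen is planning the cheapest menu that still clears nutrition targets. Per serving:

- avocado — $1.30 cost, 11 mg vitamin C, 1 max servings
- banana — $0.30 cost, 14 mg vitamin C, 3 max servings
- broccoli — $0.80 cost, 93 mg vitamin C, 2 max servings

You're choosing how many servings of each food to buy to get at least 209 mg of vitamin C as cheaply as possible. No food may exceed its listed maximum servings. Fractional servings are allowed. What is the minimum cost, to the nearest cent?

$2.09

Cost per mg of vitamin C: broccoli $0.0086, banana $0.0214, avocado $0.1182.
Take 2 servings of broccoli: +186.0 mg vitamin C for $1.60 (total $1.60, still need 23.0 mg).
Take 1.643 servings of banana: +23.0 mg vitamin C for $0.49 (total $2.09, still need 0.0 mg).
Filling from the cheapest source first is optimal under one linear minimum: $2.09.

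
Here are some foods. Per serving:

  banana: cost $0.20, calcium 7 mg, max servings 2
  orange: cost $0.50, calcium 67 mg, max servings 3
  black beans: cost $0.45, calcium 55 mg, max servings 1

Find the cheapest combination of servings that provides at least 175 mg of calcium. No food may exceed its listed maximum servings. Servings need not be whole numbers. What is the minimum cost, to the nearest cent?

Cost per mg of calcium: orange $0.0075, black beans $0.0082, banana $0.0286.
Take 2.612 servings of orange: +175.0 mg calcium for $1.31 (total $1.31, still need 0.0 mg).
Filling from the cheapest source first is optimal under one linear minimum: $1.31.

$1.31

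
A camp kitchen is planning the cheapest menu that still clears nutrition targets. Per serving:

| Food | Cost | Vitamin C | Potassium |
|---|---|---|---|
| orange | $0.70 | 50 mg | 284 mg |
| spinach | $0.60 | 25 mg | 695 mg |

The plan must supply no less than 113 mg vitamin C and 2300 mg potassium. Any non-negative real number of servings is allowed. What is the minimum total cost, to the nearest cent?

$2.33

An LP optimum is at a vertex; with two nutrient constraints at most two foods are used. Check each candidate.
orange only: max(113/50, 2300/284) = 8.099 servings → $5.67.
spinach only: max(113/25, 2300/695) = 4.52 servings → $2.71.
orange + spinach with both tight: 0.7608 servings and 2.998 servings → $2.33.
Cheapest feasible corner: $2.33.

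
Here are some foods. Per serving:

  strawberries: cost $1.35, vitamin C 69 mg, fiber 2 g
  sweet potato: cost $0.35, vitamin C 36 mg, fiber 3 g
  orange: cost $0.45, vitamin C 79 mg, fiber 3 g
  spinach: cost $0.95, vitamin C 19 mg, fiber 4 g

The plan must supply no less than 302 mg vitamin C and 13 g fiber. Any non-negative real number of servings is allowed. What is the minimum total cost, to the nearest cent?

An LP optimum is at a vertex; with two nutrient constraints at most two foods are used. Check each candidate.
strawberries only: max(302/69, 13/2) = 6.5 servings → $8.78.
sweet potato only: max(302/36, 13/3) = 8.389 servings → $2.94.
orange only: max(302/79, 13/3) = 4.333 servings → $1.95.
spinach only: max(302/19, 13/4) = 15.89 servings → $15.10.
strawberries + sweet potato with both tight: 3.244 servings and 2.17 servings → $5.14.
strawberries + orange: the both-tight solution has a negative serving — not a feasible corner.
strawberries + spinach with both tight: 4.038 servings and 1.231 servings → $6.62.
sweet potato + orange with both tight: 0.938 servings and 3.395 servings → $1.86.
sweet potato + spinach: intersection lies outside the first quadrant.
orange + spinach with both tight: 3.71 servings and 0.4672 servings → $2.11.
So the least-cost plan costs $1.86.

$1.86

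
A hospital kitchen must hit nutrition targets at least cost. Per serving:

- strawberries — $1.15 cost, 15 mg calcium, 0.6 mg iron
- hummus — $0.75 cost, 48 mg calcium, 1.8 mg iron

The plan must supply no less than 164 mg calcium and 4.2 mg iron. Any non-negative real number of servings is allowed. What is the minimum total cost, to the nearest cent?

$2.56

This is a tiny linear program; its minimum lies at a vertex of the feasible set. List the vertices and price them.
strawberries only: max(164/15, 4.2/0.6) = 10.93 servings → $12.57.
hummus only: max(164/48, 4.2/1.8) = 3.417 servings → $2.56.
strawberries + hummus with both targets exact would need a negative amount; discard.
Cheapest feasible corner: $2.56.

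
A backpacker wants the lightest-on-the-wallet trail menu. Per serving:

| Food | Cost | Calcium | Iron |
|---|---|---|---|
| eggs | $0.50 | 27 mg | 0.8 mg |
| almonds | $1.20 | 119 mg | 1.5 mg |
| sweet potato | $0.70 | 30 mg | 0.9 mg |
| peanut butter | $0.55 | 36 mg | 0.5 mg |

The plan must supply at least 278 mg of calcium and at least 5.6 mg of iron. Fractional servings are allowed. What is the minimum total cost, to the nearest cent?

$3.84

eggs only: max(278/27, 5.6/0.8) = 10.3 servings → $5.15.
almonds only: max(278/119, 5.6/1.5) = 3.733 servings → $4.48.
sweet potato only: max(278/30, 5.6/0.9) = 9.267 servings → $6.49.
peanut butter only: max(278/36, 5.6/0.5) = 11.2 servings → $6.16.
eggs + almonds with both tight: 4.559 servings and 1.302 servings → $3.84.
eggs + sweet potato: the both-tight solution has a negative serving — not a feasible corner.
eggs + peanut butter with both tight: 4.092 servings and 4.654 servings → $4.61.
almonds + sweet potato with both tight: 1.324 servings and 4.016 servings → $4.40.
almonds + peanut butter: intersection lies outside the first quadrant.
sweet potato + peanut butter with both tight: 3.598 servings and 4.724 servings → $5.12.
The minimum over all feasible corners is $3.84.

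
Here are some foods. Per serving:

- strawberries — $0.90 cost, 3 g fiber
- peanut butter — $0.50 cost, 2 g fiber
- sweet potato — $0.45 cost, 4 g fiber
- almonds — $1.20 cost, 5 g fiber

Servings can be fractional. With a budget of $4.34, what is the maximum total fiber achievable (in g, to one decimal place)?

38.6 g

Fiber per dollar: sweet potato 8.889, almonds 4.167, peanut butter 4, strawberries 3.333.
With no serving limits, spend the whole cost allowance on sweet potato: $4.34 / $0.45 × 4 g = 38.6 g.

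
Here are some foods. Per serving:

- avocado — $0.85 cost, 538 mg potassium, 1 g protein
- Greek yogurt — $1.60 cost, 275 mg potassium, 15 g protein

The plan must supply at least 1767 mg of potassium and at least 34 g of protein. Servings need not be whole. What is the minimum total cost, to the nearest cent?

With two linear requirements the optimum uses one or two foods; enumerate the corners.
avocado only: max(1767/538, 34/1) = 34 servings → $28.90.
Greek yogurt only: max(1767/275, 34/15) = 6.425 servings → $10.28.
avocado + Greek yogurt with both tight: 2.201 servings and 2.12 servings → $5.26.
The minimum over all feasible corners is $5.26.

$5.26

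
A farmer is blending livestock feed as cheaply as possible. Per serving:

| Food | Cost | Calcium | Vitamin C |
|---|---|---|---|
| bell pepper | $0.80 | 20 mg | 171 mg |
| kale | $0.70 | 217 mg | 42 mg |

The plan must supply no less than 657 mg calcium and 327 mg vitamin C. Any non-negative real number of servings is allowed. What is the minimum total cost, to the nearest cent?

At the optimum either one food covers both requirements or two foods hit both targets exactly; no other combination can be cheaper.
bell pepper only: max(657/20, 327/171) = 32.85 servings → $26.28.
kale only: max(657/217, 327/42) = 7.786 servings → $5.45.
bell pepper + kale with both tight: 1.196 servings and 2.917 servings → $3.00.
So the least-cost plan costs $3.00.

$3.00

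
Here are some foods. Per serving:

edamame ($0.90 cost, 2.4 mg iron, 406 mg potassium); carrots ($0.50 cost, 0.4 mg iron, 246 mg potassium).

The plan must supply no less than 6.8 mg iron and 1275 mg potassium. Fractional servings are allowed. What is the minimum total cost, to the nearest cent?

$2.79

An LP optimum is at a vertex; with two nutrient constraints at most two foods are used. Check each candidate.
edamame only: max(6.8/2.4, 1275/406) = 3.14 servings → $2.83.
carrots only: max(6.8/0.4, 1275/246) = 17 servings → $8.50.
edamame + carrots with both tight: 2.717 servings and 0.6991 servings → $2.79.
Cheapest feasible corner: $2.79.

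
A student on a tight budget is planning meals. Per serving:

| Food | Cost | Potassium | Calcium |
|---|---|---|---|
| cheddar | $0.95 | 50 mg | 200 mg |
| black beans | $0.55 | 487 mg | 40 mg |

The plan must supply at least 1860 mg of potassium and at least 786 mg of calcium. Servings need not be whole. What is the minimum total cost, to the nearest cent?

$4.99

The cheapest plan sits at a corner of the feasible region — with two constraints it uses at most two foods.
cheddar only: max(1860/50, 786/200) = 37.2 servings → $35.34.
black beans only: max(1860/487, 786/40) = 19.65 servings → $10.81.
cheddar + black beans with both tight: 3.233 servings and 3.487 servings → $4.99.
So the least-cost plan costs $4.99.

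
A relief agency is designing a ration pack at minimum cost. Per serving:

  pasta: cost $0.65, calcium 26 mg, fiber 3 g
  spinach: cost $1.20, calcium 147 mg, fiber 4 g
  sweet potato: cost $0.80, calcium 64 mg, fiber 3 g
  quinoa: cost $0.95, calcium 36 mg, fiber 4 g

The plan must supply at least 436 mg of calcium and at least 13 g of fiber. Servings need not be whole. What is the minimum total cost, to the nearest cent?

$3.78

With two linear requirements the optimum uses one or two foods; enumerate the corners.
pasta only: max(436/26, 13/3) = 16.77 servings → $10.90.
spinach only: max(436/147, 13/4) = 3.25 servings → $3.90.
sweet potato only: max(436/64, 13/3) = 6.812 servings → $5.45.
quinoa only: max(436/36, 13/4) = 12.11 servings → $11.51.
pasta + spinach with both tight: 0.4955 servings and 2.878 servings → $3.78.
pasta + sweet potato with both targets exact would need a negative amount; discard.
pasta + quinoa: the both-tight solution has a negative serving — not a feasible corner.
spinach + sweet potato with both tight: 2.573 servings and 0.9027 servings → $3.81.
spinach + quinoa with both tight: 2.874 servings and 0.3761 servings → $3.81.
sweet potato + quinoa: intersection lies outside the first quadrant.
The minimum over all feasible corners is $3.78.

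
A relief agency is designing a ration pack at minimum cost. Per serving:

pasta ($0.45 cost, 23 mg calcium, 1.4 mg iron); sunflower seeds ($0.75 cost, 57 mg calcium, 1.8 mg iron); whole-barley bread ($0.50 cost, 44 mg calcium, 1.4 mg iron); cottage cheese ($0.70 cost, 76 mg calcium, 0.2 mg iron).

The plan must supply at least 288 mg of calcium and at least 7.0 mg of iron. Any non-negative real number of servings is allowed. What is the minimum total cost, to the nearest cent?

$3.11

A basic optimal solution has at most two foods positive. Try each food alone and each pair with both targets met exactly.
pasta only: max(288/23, 7.0/1.4) = 12.52 servings → $5.63.
sunflower seeds only: max(288/57, 7.0/1.8) = 5.053 servings → $3.79.
whole-barley bread only: max(288/44, 7.0/1.4) = 6.545 servings → $3.27.
cottage cheese only: max(288/76, 7.0/0.2) = 35 servings → $24.50.
pasta + sunflower seeds with both targets exact would need a negative amount; discard.
pasta + whole-barley bread: intersection lies outside the first quadrant.
pasta + cottage cheese with both tight: 4.66 servings and 2.379 servings → $3.76.
sunflower seeds + whole-barley bread: intersection lies outside the first quadrant.
sunflower seeds + cottage cheese with both tight: 3.783 servings and 0.9522 servings → $3.50.
whole-barley bread + cottage cheese with both tight: 4.861 servings and 0.9754 servings → $3.11.
So the least-cost plan costs $3.11.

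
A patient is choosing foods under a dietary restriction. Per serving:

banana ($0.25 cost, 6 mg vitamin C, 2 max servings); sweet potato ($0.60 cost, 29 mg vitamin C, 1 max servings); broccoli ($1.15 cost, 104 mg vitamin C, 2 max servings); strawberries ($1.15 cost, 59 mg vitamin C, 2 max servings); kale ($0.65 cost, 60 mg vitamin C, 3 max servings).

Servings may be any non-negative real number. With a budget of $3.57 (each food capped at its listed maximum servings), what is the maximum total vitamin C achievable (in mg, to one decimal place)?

326.5 mg

Vitamin C per dollar: kale 92.31, broccoli 90.43, strawberries 51.3, sweet potato 48.33, banana 24.
Take 3 servings of kale: spends $1.95, +180.0 mg vitamin C (running total 180.0 mg).
Take 1.409 servings of broccoli: spends $1.62, +146.5 mg vitamin C (running total 326.5 mg).
Filling greedily by vitamin C-per-dollar is optimal for one linear limit, giving 326.5 mg.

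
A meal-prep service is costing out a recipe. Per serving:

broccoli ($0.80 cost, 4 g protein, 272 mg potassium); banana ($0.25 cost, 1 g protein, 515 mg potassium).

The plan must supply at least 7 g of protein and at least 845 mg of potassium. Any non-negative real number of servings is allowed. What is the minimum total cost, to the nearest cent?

Compare the cost at each extreme point of the feasible region.
broccoli only: max(7/4, 845/272) = 3.107 servings → $2.49.
banana only: max(7/1, 845/515) = 7 servings → $1.75.
broccoli + banana with both tight: 1.544 servings and 0.8255 servings → $1.44.
The minimum over all feasible corners is $1.44.

$1.44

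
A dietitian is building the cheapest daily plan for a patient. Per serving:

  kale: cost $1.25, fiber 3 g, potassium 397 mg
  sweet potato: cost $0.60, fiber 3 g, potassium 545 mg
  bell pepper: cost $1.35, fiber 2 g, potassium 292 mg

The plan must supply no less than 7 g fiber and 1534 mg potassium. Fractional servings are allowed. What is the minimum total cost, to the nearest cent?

$1.69

Check every corner: each single food scaled to meet both minima, and each pair solved so both constraints bind.
kale only: max(7/3, 1534/397) = 3.864 servings → $4.83.
sweet potato only: max(7/3, 1534/545) = 2.815 servings → $1.69.
bell pepper only: max(7/2, 1534/292) = 5.253 servings → $7.09.
kale + sweet potato: intersection lies outside the first quadrant.
kale + bell pepper with both targets exact would need a negative amount; discard.
sweet potato + bell pepper with both targets exact would need a negative amount; discard.
Cheapest feasible corner: $1.69.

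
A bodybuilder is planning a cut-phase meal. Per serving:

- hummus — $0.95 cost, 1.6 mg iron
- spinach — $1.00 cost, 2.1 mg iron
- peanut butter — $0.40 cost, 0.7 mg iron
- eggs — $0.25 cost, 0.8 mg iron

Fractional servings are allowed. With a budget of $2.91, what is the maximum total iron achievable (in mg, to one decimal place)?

9.3 mg

Iron per dollar: eggs 3.2, spinach 2.1, peanut butter 1.75, hummus 1.684.
With no serving limits, spend the whole cost allowance on eggs: $2.91 / $0.25 × 0.8 mg = 9.3 mg.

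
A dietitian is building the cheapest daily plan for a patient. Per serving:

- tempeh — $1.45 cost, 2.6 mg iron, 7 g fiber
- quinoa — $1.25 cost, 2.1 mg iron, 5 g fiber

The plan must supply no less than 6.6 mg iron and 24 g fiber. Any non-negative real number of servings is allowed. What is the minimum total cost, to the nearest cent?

Two binding constraints pin down two serving amounts, so the optimal mix uses at most two foods. The candidates are each food alone (scaled to the tighter of iron/fiber) and each pair with both constraints tight.
tempeh only: max(6.6/2.6, 24/7) = 3.429 servings → $4.97.
quinoa only: max(6.6/2.1, 24/5) = 4.8 servings → $6.00.
tempeh + quinoa: intersection lies outside the first quadrant.
So the least-cost plan costs $4.97.

$4.97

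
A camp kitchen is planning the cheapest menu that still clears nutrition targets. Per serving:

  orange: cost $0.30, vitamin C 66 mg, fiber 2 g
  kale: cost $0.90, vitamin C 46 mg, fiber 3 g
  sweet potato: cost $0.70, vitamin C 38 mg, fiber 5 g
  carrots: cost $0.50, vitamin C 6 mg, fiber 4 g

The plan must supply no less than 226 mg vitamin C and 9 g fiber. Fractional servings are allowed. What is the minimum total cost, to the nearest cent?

$1.29

A basic optimal solution has at most two foods positive. Try each food alone and each pair with both targets met exactly.
orange only: max(226/66, 9/2) = 4.5 servings → $1.35.
kale only: max(226/46, 9/3) = 4.913 servings → $4.42.
sweet potato only: max(226/38, 9/5) = 5.947 servings → $4.16.
carrots only: max(226/6, 9/4) = 37.67 servings → $18.83.
orange + kale with both tight: 2.491 servings and 1.34 servings → $1.95.
orange + sweet potato with both tight: 3.102 servings and 0.5591 servings → $1.32.
orange + carrots with both tight: 3.373 servings and 0.5635 servings → $1.29.
kale + sweet potato: intersection lies outside the first quadrant.
kale + carrots: intersection lies outside the first quadrant.
sweet potato + carrots with both targets exact would need a negative amount; discard.
The minimum over all feasible corners is $1.29.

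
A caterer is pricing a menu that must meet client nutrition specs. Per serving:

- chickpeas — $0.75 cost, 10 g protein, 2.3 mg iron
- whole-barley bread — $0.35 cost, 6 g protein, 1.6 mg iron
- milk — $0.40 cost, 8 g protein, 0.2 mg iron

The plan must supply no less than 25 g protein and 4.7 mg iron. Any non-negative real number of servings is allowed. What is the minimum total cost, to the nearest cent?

$1.39

With two linear requirements the optimum uses one or two foods; enumerate the corners.
chickpeas only: max(25/10, 4.7/2.3) = 2.5 servings → $1.88.
whole-barley bread only: max(25/6, 4.7/1.6) = 4.167 servings → $1.46.
milk only: max(25/8, 4.7/0.2) = 23.5 servings → $9.40.
chickpeas + whole-barley bread: the both-tight solution has a negative serving — not a feasible corner.
chickpeas + milk with both tight: 1.988 servings and 0.6402 servings → $1.75.
whole-barley bread + milk with both tight: 2.81 servings and 1.017 servings → $1.39.
So the least-cost plan costs $1.39.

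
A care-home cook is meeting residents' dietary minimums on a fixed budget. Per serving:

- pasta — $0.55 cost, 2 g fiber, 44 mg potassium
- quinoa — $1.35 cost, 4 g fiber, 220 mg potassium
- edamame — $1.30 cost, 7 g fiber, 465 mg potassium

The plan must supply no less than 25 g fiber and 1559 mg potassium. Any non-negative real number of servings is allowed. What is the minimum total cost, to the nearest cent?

pasta only: max(25/2, 1559/44) = 35.43 servings → $19.49.
quinoa only: max(25/4, 1559/220) = 7.086 servings → $9.57.
edamame only: max(25/7, 1559/465) = 3.571 servings → $4.64.
pasta + quinoa: the both-tight solution has a negative serving — not a feasible corner.
pasta + edamame with both tight: 1.145 servings and 3.244 servings → $4.85.
quinoa + edamame with both tight: 2.225 servings and 2.3 servings → $5.99.
So the least-cost plan costs $4.64.

$4.64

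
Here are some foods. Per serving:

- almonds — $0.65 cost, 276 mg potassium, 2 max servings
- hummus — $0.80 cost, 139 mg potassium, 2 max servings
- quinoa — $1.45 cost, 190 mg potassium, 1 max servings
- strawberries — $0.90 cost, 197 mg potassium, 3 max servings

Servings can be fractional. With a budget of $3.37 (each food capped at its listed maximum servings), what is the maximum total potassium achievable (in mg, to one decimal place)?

1005.1 mg

Potassium per dollar: almonds 424.6, strawberries 218.9, hummus 173.8, quinoa 131.
Take 2 servings of almonds: spends $1.30, +552.0 mg potassium (running total 552.0 mg).
Take 2.3 servings of strawberries: spends $2.07, +453.1 mg potassium (running total 1005.1 mg).
Filling greedily by potassium-per-dollar is optimal for one linear limit, giving 1005.1 mg.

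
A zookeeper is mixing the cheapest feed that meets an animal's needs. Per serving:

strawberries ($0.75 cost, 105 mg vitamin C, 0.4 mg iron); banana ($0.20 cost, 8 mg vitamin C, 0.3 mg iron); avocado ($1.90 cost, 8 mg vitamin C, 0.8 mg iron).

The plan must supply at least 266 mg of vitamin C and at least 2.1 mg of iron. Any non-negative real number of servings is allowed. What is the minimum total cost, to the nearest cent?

This is a tiny linear program; its minimum lies at a vertex of the feasible set. List the vertices and price them.
strawberries only: max(266/105, 2.1/0.4) = 5.25 servings → $3.94.
banana only: max(266/8, 2.1/0.3) = 33.25 servings → $6.65.
avocado only: max(266/8, 2.1/0.8) = 33.25 servings → $63.17.
strawberries + banana with both tight: 2.226 servings and 4.032 servings → $2.48.
strawberries + avocado with both tight: 2.426 servings and 1.412 servings → $4.50.
banana + avocado with both targets exact would need a negative amount; discard.
Cheapest feasible corner: $2.48.

$2.48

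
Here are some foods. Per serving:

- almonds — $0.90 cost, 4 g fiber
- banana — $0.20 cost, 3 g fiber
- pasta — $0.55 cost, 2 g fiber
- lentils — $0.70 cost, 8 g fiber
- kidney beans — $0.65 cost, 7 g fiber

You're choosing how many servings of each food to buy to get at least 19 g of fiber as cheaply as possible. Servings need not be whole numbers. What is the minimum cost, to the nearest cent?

$1.27

Cost per g of fiber: banana $0.0667, lentils $0.0875, kidney beans $0.0929, almonds $0.2250, pasta $0.2750.
With no serving limits, use only banana: 19 g / 3 g = 6.333 servings × $0.20 = $1.27.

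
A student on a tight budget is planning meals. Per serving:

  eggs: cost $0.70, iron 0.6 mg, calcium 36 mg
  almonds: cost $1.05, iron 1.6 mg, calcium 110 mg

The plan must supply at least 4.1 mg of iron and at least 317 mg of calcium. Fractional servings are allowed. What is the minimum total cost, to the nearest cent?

$3.03

With two linear requirements the optimum uses one or two foods; enumerate the corners.
eggs only: max(4.1/0.6, 317/36) = 8.806 servings → $6.16.
almonds only: max(4.1/1.6, 317/110) = 2.882 servings → $3.03.
eggs + almonds with both targets exact would need a negative amount; discard.
So the least-cost plan costs $3.03.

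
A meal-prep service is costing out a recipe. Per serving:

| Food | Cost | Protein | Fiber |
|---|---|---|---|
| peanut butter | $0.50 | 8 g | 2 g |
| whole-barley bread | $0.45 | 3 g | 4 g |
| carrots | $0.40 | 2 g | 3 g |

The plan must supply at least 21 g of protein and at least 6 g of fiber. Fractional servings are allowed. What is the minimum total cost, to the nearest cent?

With two linear requirements the optimum uses one or two foods; enumerate the corners.
peanut butter only: max(21/8, 6/2) = 3 servings → $1.50.
whole-barley bread only: max(21/3, 6/4) = 7 servings → $3.15.
carrots only: max(21/2, 6/3) = 10.5 servings → $4.20.
peanut butter + whole-barley bread with both tight: 2.538 servings and 0.2308 servings → $1.37.
peanut butter + carrots with both tight: 2.55 servings and 0.3 servings → $1.40.
whole-barley bread + carrots: the both-tight solution has a negative serving — not a feasible corner.
Cheapest feasible corner: $1.37.

$1.37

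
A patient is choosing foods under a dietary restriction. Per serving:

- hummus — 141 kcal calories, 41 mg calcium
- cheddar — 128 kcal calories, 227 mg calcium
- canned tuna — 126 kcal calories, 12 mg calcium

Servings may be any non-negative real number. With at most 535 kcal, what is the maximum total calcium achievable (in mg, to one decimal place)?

Calcium per kcal: cheddar 1.773, hummus 0.2908, canned tuna 0.09524.
With no serving limits, spend the whole calories allowance on cheddar: 535 kcal / 128 kcal × 227 mg = 948.8 mg.

948.8 mg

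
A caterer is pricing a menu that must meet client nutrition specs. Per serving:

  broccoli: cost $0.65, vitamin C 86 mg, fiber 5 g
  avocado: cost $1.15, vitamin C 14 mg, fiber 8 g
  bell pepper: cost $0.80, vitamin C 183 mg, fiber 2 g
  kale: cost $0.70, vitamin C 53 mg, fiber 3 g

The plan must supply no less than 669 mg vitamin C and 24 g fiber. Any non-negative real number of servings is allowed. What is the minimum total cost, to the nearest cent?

$4.05

With two linear requirements the optimum uses one or two foods; enumerate the corners.
broccoli only: max(669/86, 24/5) = 7.779 servings → $5.06.
avocado only: max(669/14, 24/8) = 47.79 servings → $54.95.
bell pepper only: max(669/183, 24/2) = 12 servings → $9.60.
kale only: max(669/53, 24/3) = 12.62 servings → $8.84.
broccoli + avocado with both targets exact would need a negative amount; discard.
broccoli + bell pepper with both tight: 4.11 servings and 1.724 servings → $4.05.
broccoli + kale with both targets exact would need a negative amount; discard.
avocado + bell pepper with both tight: 2.127 servings and 3.493 servings → $5.24.
avocado + kale: the both-tight solution has a negative serving — not a feasible corner.
bell pepper + kale with both tight: 1.659 servings and 6.894 servings → $6.15.
Cheapest feasible corner: $4.05.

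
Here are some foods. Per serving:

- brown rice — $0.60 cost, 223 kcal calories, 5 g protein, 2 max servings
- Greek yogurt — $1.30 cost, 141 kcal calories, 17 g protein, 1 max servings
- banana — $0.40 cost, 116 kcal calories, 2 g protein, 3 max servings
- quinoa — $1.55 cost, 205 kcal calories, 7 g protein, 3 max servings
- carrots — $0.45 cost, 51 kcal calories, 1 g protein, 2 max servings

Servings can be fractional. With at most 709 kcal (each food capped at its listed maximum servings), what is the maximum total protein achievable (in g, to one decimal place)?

36.4 g

Protein per kcal: Greek yogurt 0.1206, quinoa 0.03415, brown rice 0.02242, carrots 0.01961, banana 0.01724.
Take 1 serving of Greek yogurt: uses 141 kcal, +17.0 g protein (running total 17.0 g).
Take 2.771 servings of quinoa: uses 568 kcal, +19.4 g protein (running total 36.4 g).
Filling greedily by protein-per-kcal is optimal for one linear limit, giving 36.4 g.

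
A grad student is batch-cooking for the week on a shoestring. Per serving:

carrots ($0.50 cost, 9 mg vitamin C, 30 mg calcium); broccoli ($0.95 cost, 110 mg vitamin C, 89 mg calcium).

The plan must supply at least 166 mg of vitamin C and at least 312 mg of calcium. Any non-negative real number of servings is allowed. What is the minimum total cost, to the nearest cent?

Check every corner: each single food scaled to meet both minima, and each pair solved so both constraints bind.
carrots only: max(166/9, 312/30) = 18.44 servings → $9.22.
broccoli only: max(166/110, 312/89) = 3.506 servings → $3.33.
carrots + broccoli with both tight: 7.822 servings and 0.8691 servings → $4.74.
The minimum over all feasible corners is $3.33.

$3.33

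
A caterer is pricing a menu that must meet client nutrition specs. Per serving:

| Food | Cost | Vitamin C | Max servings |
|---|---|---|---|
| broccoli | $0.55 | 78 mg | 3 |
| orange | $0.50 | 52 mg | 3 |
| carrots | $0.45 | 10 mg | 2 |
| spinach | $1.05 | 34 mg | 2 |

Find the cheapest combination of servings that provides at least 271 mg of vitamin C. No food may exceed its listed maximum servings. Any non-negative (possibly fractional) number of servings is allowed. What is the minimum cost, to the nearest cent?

Cost per mg of vitamin C: broccoli $0.0071, orange $0.0096, spinach $0.0309, carrots $0.0450.
Take 3 servings of broccoli: +234.0 mg vitamin C for $1.65 (total $1.65, still need 37.0 mg).
Take 0.7115 servings of orange: +37.0 mg vitamin C for $0.36 (total $2.01, still need 0.0 mg).
Filling from the cheapest source first is optimal under one linear minimum: $2.01.

$2.01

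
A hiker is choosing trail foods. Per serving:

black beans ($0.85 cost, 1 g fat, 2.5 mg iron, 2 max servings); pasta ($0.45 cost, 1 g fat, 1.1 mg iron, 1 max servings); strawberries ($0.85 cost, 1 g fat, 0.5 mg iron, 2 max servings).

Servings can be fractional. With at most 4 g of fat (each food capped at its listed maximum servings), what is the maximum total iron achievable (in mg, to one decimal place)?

Iron per g fat: black beans 2.5, pasta 1.1, strawberries 0.5.
Take 2 servings of black beans: uses 2 g fat, +5.0 mg iron (running total 5.0 mg).
Take 1 serving of pasta: uses 1 g fat, +1.1 mg iron (running total 6.1 mg).
Take 1 serving of strawberries: uses 1 g fat, +0.5 mg iron (running total 6.6 mg).
Greedy by best ratio exhausts the fat allowance optimally: 6.6 mg.

6.6 mg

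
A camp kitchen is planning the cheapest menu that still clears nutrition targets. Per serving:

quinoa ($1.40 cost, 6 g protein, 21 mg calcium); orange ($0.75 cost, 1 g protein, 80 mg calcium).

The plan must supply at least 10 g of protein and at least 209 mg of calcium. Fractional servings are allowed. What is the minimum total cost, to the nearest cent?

$3.51

With two linear requirements the optimum uses one or two foods; enumerate the corners.
quinoa only: max(10/6, 209/21) = 9.952 servings → $13.93.
orange only: max(10/1, 209/80) = 10 servings → $7.50.
quinoa + orange with both tight: 1.288 servings and 2.275 servings → $3.51.
So the least-cost plan costs $3.51.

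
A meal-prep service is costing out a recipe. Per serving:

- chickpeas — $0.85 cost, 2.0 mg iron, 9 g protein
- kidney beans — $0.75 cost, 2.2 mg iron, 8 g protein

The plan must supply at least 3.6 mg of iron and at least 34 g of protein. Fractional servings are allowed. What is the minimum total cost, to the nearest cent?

Two binding constraints pin down two serving amounts, so the optimal mix uses at most two foods. The candidates are each food alone (scaled to the tighter of iron/protein) and each pair with both constraints tight.
chickpeas only: max(3.6/2.0, 34/9) = 3.778 servings → $3.21.
kidney beans only: max(3.6/2.2, 34/8) = 4.25 servings → $3.19.
chickpeas + kidney beans: the both-tight solution has a negative serving — not a feasible corner.
So the least-cost plan costs $3.19.

$3.19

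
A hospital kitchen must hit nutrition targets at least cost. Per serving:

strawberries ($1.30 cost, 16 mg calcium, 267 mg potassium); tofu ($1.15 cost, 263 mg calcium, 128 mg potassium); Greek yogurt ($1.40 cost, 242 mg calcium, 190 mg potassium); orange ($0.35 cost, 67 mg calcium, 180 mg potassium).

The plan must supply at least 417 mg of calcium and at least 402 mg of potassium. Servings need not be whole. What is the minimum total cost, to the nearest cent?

$1.90

For a min-cost LP with two ≥-constraints, a basic feasible solution has at most two positive variables.
strawberries only: max(417/16, 402/267) = 26.06 servings → $33.88.
tofu only: max(417/263, 402/128) = 3.141 servings → $3.61.
Greek yogurt only: max(417/242, 402/190) = 2.116 servings → $2.96.
orange only: max(417/67, 402/180) = 6.224 servings → $2.18.
strawberries + tofu with both tight: 0.7679 servings and 1.539 servings → $2.77.
strawberries + Greek yogurt with both tight: 0.2932 servings and 1.704 servings → $2.77.
strawberries + orange: intersection lies outside the first quadrant.
tofu + Greek yogurt: intersection lies outside the first quadrant.
tofu + orange with both tight: 1.242 servings and 1.35 servings → $1.90.
Greek yogurt + orange with both tight: 1.561 servings and 0.5856 servings → $2.39.
So the least-cost plan costs $1.90.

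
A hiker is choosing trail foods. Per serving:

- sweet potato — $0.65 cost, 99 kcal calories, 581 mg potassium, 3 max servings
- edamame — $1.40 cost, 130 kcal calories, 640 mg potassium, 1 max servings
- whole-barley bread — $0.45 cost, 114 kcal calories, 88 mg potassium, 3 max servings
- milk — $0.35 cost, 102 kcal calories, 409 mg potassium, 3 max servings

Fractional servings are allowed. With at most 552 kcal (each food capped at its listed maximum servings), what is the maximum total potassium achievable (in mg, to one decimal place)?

Potassium per kcal: sweet potato 5.869, edamame 4.923, milk 4.01, whole-barley bread 0.7719.
Take 3 servings of sweet potato: uses 297 kcal, +1743.0 mg potassium (running total 1743.0 mg).
Take 1 serving of edamame: uses 130 kcal, +640.0 mg potassium (running total 2383.0 mg).
Take 1.225 servings of milk: uses 125 kcal, +501.2 mg potassium (running total 2884.2 mg).
Greedy by best ratio exhausts the calories allowance optimally: 2884.2 mg.

2884.2 mg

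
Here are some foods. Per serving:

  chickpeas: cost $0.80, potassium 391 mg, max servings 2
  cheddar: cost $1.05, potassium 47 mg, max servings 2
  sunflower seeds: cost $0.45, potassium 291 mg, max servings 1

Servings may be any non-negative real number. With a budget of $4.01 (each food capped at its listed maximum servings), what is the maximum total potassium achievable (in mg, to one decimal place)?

Potassium per dollar: sunflower seeds 646.7, chickpeas 488.8, cheddar 44.76.
Take 1 serving of sunflower seeds: spends $0.45, +291.0 mg potassium (running total 291.0 mg).
Take 2 servings of chickpeas: spends $1.60, +782.0 mg potassium (running total 1073.0 mg).
Take 1.867 servings of cheddar: spends $1.96, +87.7 mg potassium (running total 1160.7 mg).
Greedy by best ratio exhausts the cost allowance optimally: 1160.7 mg.

1160.7 mg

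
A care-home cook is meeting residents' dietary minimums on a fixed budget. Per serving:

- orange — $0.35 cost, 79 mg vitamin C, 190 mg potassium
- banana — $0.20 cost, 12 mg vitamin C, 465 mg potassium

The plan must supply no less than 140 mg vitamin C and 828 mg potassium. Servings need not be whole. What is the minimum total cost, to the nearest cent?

An LP optimum is at a vertex; with two nutrient constraints at most two foods are used. Check each candidate.
orange only: max(140/79, 828/190) = 4.358 servings → $1.53.
banana only: max(140/12, 828/465) = 11.67 servings → $2.33.
orange + banana with both tight: 1.601 servings and 1.126 servings → $0.79.
Cheapest feasible corner: $0.79.

$0.79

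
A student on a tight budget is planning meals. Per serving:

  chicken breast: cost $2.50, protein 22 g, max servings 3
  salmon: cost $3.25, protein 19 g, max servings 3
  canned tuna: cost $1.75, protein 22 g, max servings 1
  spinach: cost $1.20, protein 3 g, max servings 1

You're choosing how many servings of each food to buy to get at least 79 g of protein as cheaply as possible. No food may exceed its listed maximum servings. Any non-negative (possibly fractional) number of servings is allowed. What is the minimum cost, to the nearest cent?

Cost per g of protein: canned tuna $0.0795, chicken breast $0.1136, salmon $0.1711, spinach $0.4000.
Take 1 serving of canned tuna: +22.0 g protein for $1.75 (total $1.75, still need 57.0 g).
Take 2.591 servings of chicken breast: +57.0 g protein for $6.48 (total $8.23, still need 0.0 g).
Filling from the cheapest source first is optimal under one linear minimum: $8.23.

$8.23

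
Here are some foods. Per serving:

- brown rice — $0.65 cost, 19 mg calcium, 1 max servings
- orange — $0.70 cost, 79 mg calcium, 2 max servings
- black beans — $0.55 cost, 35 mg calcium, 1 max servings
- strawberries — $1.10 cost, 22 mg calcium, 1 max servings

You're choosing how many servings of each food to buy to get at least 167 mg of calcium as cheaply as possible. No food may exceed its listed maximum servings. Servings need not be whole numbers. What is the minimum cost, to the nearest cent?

$1.54

Cost per mg of calcium: orange $0.0089, black beans $0.0157, brown rice $0.0342, strawberries $0.0500.
Take 2 servings of orange: +158.0 mg calcium for $1.40 (total $1.40, still need 9.0 mg).
Take 0.2571 servings of black beans: +9.0 mg calcium for $0.14 (total $1.54, still need 0.0 mg).
Greedy by cheapest-per-mg is optimal for a single linear constraint, so the minimum cost is $1.54.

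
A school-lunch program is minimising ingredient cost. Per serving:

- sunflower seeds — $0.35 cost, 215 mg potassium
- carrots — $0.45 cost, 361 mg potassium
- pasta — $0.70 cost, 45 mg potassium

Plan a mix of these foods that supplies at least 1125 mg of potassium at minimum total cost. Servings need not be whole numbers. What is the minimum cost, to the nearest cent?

Cost per mg of potassium: carrots $0.0012, sunflower seeds $0.0016, pasta $0.0156.
With no serving limits, use only carrots: 1125 mg / 361 mg = 3.116 servings × $0.45 = $1.40.

$1.40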